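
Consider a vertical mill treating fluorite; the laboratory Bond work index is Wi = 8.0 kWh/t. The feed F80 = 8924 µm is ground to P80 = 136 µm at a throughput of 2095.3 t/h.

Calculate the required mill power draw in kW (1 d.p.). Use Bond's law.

W = 10 Wi (1/√P80 − 1/√F80)  [Bond]
W = 10·8.0·(1/√136 − 1/√8924) = 10·8.0·(0.075164) = 6.0131 kWh/t
P_mill = W·ṁ = 6.0131·2095.3 = 12599.2 kW

P = 12599.2 kW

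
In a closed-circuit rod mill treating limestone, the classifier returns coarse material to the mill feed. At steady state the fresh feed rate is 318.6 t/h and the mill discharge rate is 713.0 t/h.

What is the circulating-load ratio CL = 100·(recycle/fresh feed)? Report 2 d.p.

M = F + R at steady state, so:
R = M − F = 713.0 − 318.6 = 394.4 t/h
CL = 100·R/F = 100·394.4/318.6 = 123.79 %

CL = 123.79 %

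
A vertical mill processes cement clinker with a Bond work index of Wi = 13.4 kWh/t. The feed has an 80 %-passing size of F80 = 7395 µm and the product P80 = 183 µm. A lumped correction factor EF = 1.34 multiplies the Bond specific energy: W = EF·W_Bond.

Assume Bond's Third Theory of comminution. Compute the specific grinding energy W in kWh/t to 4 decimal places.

W = 11.1854 kWh/t

W = 10 Wi (P80^-0.5 − F80^-0.5)
1/√183 = 0.073922;  1/√7395 = 0.011629
W = 10·13.4·(0.073922 − 0.011629) = 8.3473 kWh/t
With EF = 1.34: W = 8.3473·1.34 = 11.1854 kWh/t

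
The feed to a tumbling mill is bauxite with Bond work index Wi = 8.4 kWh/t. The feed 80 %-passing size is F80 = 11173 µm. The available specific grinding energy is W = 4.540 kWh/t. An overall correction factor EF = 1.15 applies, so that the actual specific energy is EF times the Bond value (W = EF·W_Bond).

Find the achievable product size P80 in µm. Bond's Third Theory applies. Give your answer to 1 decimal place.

Bond: W = 10·Wi·(1/√P80 − 1/√F80)
W_Bond = W / EF = 4.540 / 1.15 = 3.9478 kWh/t
1/√P80 = 1/√F80 + W_Bond/(10·Wi)
  = 3.9478/(10·8.4) + 1/√11173 = 0.046998 + 0.009461 = 0.056458
P80 = (1/0.056458)² = 17.7121² = 313.72 µm

P80 = 313.7 µm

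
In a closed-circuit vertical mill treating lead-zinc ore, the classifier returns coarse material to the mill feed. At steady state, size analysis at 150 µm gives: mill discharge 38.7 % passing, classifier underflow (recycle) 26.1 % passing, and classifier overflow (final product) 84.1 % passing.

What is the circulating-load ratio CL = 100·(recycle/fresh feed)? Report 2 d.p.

Mass balance on the −150 µm fraction:
(1+r)·d = r·u + o ⇒ r = (o−d)/(d−u)
r = (84.1 − 38.7)/(38.7 − 26.1) = 45.4/12.6 = 3.6032
CL = 100·r = 360.32 %

CL = 360.32 %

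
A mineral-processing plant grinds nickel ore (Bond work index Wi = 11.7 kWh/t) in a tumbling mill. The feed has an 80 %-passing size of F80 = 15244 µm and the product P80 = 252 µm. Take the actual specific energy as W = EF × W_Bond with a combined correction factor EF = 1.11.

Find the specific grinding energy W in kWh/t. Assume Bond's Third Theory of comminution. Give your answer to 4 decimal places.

Bond: W = 10·Wi·(1/√P80 − 1/√F80)
1/√252 = 0.062994;  1/√15244 = 0.008099
W = 10·11.7·(0.062994 − 0.008099) = 6.4227 kWh/t
Apply correction: 6.4227 × 1.11 = 7.1292 kWh/t

W = 7.1292 kWh/t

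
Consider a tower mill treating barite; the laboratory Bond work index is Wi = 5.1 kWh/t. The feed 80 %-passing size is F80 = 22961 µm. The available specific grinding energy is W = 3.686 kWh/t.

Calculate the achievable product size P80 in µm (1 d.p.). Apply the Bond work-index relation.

P80 = 160.7 µm

W_Bond = 10·Wi·(1/√P₈₀ − 1/√F₈₀)
P80^(−½) = W/(10 Wi) + F80^(−½)
  = 3.6860/(10·5.1) + 1/√22961 = 0.072275 + 0.006599 = 0.078874
P80 = (1/0.078874)² = 12.6785² = 160.74 µm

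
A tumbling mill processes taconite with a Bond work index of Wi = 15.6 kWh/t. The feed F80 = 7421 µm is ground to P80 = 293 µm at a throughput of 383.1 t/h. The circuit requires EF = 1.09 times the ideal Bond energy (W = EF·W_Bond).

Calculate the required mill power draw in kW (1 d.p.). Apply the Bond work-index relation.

P = 3049.5 kW

W = 10 Wi / √P80 − 10 Wi / √F80
W = 10·15.6·(1/√293 − 1/√7421) = 10·15.6·(0.046812) = 7.3027 kWh/t
W_actual = 1.09 × 7.3027 = 7.9600 kWh/t
Mill draw = 7.9600 × 383.1 = 3049.5 kW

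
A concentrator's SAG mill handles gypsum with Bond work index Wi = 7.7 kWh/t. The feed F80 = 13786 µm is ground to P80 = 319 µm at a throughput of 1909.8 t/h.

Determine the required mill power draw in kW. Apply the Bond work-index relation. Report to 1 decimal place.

P = 6981.0 kW

W_Bond = 10·Wi·(1/√P₈₀ − 1/√F₈₀)
W = 10·7.7·(1/√319 − 1/√13786) = 10·7.7·(0.047472) = 3.6554 kWh/t
Mill draw = 3.6554 × 1909.8 = 6981.0 kW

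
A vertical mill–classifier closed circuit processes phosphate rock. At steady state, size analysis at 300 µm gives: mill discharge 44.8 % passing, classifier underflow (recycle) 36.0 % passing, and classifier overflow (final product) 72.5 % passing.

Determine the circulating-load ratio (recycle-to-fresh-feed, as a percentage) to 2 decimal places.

Balance %-passing 300 µm (r = R/F):
Fd + Rd = Ru + Fo ⇒ R/F = (o−d)/(d−u)
r = (72.5 − 44.8)/(44.8 − 36.0) = 27.7/8.8 = 3.1477
CL = 100·r = 314.77 %

CL = 314.77 %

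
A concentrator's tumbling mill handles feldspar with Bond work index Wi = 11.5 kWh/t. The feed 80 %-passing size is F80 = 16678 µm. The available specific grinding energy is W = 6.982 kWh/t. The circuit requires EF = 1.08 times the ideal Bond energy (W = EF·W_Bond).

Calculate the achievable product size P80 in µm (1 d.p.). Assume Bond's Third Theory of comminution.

W = 10 Wi / √P80 − 10 Wi / √F80
W_Bond = W / EF = 6.982 / 1.08 = 6.4648 kWh/t
P80^(−½) = W_Bond/(10 Wi) + F80^(−½)
  = 6.4648/(10·11.5) + 1/√16678 = 0.056216 + 0.007743 = 0.063959
P80 = (1/0.063959)² = 15.6350² = 244.45 µm

P80 = 244.5 µm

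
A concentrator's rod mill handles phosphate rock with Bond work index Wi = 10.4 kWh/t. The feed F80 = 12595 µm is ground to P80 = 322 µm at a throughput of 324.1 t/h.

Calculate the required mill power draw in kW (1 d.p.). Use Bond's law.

W_Bond = 10·Wi·(1/√P₈₀ − 1/√F₈₀)
W = 10·10.4·(1/√322 − 1/√12595) = 10·10.4·(0.046817) = 4.8690 kWh/t
Power = W × throughput = 4.8690 kWh/t × 324.1 t/h = 1578.0 kW

P = 1578.0 kW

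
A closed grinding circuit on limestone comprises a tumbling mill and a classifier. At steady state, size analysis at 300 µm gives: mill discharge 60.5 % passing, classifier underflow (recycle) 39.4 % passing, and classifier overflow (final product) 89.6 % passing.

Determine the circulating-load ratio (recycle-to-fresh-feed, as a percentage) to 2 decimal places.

Two-product formula at 300 µm:
d + r·d = r·u + o → r(d−u) = o−d
r = (89.6 − 60.5)/(60.5 − 39.4) = 29.1/21.1 = 1.3791
CL = 100·r = 137.91 %

CL = 137.91 %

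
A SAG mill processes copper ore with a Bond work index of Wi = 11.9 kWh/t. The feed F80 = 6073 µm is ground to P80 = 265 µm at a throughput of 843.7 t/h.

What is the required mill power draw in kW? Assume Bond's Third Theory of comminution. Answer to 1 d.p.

P = 4879.2 kW

W = 10·Wi·(P80^(-½) − F80^(-½))
W = 10·11.9·(1/√265 − 1/√6073) = 10·11.9·(0.048597) = 5.7831 kWh/t
P = W·T = 5.7831·843.7 = 4879.2 kW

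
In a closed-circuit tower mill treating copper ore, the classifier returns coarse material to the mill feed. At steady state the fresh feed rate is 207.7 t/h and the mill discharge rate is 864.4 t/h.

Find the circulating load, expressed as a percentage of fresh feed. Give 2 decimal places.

CL = 316.18 %

Steady state: M = F + R.
R = M − F = 864.4 − 207.7 = 656.7 t/h
CL = 100·R/F = 100·656.7/207.7 = 316.18 %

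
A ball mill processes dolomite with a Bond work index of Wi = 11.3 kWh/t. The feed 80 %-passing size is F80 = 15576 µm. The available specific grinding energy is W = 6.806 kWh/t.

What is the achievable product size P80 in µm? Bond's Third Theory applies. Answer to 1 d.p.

W_Bond = 10·Wi·(1/√P₈₀ − 1/√F₈₀)
1/√P80 = 1/√F80 + W/(10·Wi)
  = 6.8060/(10·11.3) + 1/√15576 = 0.060230 + 0.008013 = 0.068243
P80 = (1/0.068243)² = 14.6536² = 214.73 µm

P80 = 214.7 µm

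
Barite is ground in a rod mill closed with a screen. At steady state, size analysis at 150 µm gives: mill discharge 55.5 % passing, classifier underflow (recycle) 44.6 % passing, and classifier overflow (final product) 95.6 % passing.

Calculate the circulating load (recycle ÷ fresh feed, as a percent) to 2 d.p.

Mass balance on the −150 µm fraction:
r = (o − d)/(d − u)
r = (95.6 − 55.5)/(55.5 − 44.6) = 40.1/10.9 = 3.6789
CL = 100·r = 367.89 %

CL = 367.89 %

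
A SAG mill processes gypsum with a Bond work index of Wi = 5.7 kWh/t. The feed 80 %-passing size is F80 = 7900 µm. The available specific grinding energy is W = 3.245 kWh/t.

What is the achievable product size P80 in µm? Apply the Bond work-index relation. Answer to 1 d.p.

W = 10 Wi / √P80 − 10 Wi / √F80
⇒ 1/√P80 = W/(10 Wi) + 1/√F80
  = 3.2450/(10·5.7) + 1/√7900 = 0.056930 + 0.011251 = 0.068181
P80 = (1/0.068181)² = 14.6669² = 215.12 µm

P80 = 215.1 µm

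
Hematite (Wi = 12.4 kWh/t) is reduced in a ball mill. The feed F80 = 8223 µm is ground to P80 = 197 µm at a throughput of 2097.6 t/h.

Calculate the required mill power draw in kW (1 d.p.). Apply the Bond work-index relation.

W = 10·Wi·[P80^(−½) − F80^(−½)]
W = 10·12.4·(1/√197 − 1/√8223) = 10·12.4·(0.060219) = 7.4672 kWh/t
Mill draw = 7.4672 × 2097.6 = 15663.2 kW

P = 15663.2 kW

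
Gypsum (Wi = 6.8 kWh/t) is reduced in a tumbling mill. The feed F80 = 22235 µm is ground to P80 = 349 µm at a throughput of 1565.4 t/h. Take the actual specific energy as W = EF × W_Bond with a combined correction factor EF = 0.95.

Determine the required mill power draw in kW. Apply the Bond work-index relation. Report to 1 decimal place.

W_Bond = 10·Wi·(1/√P₈₀ − 1/√F₈₀)
W = 10·6.8·(1/√349 − 1/√22235) = 10·6.8·(0.046822) = 3.1839 kWh/t
W_actual = 0.95 × 3.1839 = 3.0247 kWh/t
P = W·T = 3.0247·1565.4 = 4734.9 kW

P = 4734.9 kW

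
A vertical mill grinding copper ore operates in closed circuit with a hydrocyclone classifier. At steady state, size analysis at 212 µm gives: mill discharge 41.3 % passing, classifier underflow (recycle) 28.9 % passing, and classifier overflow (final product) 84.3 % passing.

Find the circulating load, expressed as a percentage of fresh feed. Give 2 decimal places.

CL = 346.77 %

Two-product formula at 212 µm:
Fd + Rd = Ru + Fo ⇒ R/F = (o−d)/(d−u)
r = (84.3 − 41.3)/(41.3 − 28.9) = 43.0/12.4 = 3.4677
CL = 100·r = 346.77 %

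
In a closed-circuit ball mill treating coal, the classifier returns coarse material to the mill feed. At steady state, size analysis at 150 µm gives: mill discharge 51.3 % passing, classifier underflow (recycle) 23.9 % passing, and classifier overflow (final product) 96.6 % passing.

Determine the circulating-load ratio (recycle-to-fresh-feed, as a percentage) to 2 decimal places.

Let r = R/F. Size balance at 150 µm:
Fd + Rd = Ru + Fo ⇒ R/F = (o−d)/(d−u)
r = (96.6 − 51.3)/(51.3 − 23.9) = 45.3/27.4 = 1.6533
CL = 100·r = 165.33 %

CL = 165.33 %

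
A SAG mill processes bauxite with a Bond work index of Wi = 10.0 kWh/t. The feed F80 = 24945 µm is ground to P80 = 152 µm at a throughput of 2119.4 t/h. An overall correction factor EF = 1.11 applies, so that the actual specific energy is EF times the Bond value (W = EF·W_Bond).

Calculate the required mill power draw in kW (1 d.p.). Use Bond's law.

W = 10 Wi (P80^-0.5 − F80^-0.5)
W = 10·10.0·(1/√152 − 1/√24945) = 10·10.0·(0.074779) = 7.4779 kWh/t
With EF = 1.11: W = 7.4779·1.11 = 8.3005 kWh/t
P_mill = W·ṁ = 8.3005·2119.4 = 17592.1 kW

P = 17592.1 kW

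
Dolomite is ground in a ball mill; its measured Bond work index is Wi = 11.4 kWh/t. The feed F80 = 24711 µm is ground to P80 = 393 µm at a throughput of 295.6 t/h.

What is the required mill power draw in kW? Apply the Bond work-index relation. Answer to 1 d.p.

P = 1485.5 kW

W = 10 Wi (1/√P80 − 1/√F80)  [Bond]
W = 10·11.4·(1/√393 − 1/√24711) = 10·11.4·(0.044082) = 5.0253 kWh/t
Mill draw = 5.0253 × 295.6 = 1485.5 kW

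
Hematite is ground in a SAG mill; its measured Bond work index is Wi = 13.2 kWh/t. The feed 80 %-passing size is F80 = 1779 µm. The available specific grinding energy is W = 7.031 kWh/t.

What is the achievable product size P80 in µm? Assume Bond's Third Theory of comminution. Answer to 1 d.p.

W_Bond = 10·Wi·(1/√P₈₀ − 1/√F₈₀)
⇒ 1/√P80 = W/(10·Wi) + 1/√F80
  = 7.0310/(10·13.2) + 1/√1779 = 0.053265 + 0.023709 = 0.076974
P80 = (1/0.076974)² = 12.9914² = 168.78 µm

P80 = 168.8 µm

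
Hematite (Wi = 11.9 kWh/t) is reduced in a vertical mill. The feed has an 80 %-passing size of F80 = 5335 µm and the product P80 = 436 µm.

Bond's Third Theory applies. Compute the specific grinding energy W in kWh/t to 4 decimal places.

W = 4.0698 kWh/t

W = 10·Wi·[P80^(−½) − F80^(−½)]
1/√436 = 0.047891;  1/√5335 = 0.013691
W = 10·11.9·(0.047891 − 0.013691) = 4.0698 kWh/t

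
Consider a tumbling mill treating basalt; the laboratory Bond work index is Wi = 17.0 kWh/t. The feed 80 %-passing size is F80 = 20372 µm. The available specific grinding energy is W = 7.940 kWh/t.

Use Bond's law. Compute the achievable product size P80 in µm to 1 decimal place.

W = 10·Wi·[P80^(−½) − F80^(−½)]
⇒ 1/√P80 = W/(10·Wi) + 1/√F80
  = 7.9400/(10·17.0) + 1/√20372 = 0.046706 + 0.007006 = 0.053712
P80 = (1/0.053712)² = 18.6178² = 346.62 µm

P80 = 346.6 µm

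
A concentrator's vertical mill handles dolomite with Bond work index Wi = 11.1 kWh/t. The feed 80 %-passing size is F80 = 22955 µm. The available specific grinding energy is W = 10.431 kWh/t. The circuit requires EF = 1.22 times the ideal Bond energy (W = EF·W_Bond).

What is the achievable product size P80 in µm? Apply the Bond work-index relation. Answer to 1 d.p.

P80 = 143.0 µm

W = 10 Wi / √P80 − 10 Wi / √F80
W_Bond = W / EF = 10.431 / 1.22 = 8.5500 kWh/t
⇒ 1/√P80 = W_Bond/(10·Wi) + 1/√F80
  = 8.5500/(10·11.1) + 1/√22955 = 0.077027 + 0.006600 = 0.083627
P80 = (1/0.083627)² = 11.9578² = 142.99 µm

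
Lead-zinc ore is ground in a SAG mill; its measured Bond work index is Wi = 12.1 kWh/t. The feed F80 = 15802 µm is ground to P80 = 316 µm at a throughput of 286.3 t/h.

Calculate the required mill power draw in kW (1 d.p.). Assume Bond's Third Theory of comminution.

W_Bond = 10·Wi·(1/√P₈₀ − 1/√F₈₀)
W = 10·12.1·(1/√316 − 1/√15802) = 10·12.1·(0.048299) = 5.8442 kWh/t
Mill draw = 5.8442 × 286.3 = 1673.2 kW

P = 1673.2 kW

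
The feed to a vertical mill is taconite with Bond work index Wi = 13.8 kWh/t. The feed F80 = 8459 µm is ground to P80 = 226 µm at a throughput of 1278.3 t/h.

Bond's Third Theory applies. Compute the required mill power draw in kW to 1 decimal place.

Bond: W = 10·Wi·(1/√P80 − 1/√F80)
W = 10·13.8·(1/√226 − 1/√8459) = 10·13.8·(0.055646) = 7.6792 kWh/t
P_mill = W·ṁ = 7.6792·1278.3 = 9816.3 kW

P = 9816.3 kW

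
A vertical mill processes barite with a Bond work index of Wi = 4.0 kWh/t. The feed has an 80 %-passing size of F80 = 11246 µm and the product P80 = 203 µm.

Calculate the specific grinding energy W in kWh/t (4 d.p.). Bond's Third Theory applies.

W = 10 Wi (P80^-0.5 − F80^-0.5)
1/√203 = 0.070186;  1/√11246 = 0.009430
W = 10·4.0·(0.070186 − 0.009430) = 2.4303 kWh/t

W = 2.4303 kWh/t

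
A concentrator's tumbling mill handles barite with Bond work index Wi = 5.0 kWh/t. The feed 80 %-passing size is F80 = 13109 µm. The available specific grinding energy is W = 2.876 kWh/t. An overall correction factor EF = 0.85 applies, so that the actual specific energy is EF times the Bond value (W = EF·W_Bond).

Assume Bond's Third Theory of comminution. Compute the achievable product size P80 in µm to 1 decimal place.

P80 = 171.3 µm

Bond:  W = 10 Wi (1/√P − 1/√F)
W_Bond = W / EF = 2.876 / 0.85 = 3.3835 kWh/t
⇒ 1/√P80 = W_Bond/(10·Wi) + 1/√F80
  = 3.3835/(10·5.0) + 1/√13109 = 0.067671 + 0.008734 = 0.076405
P80 = (1/0.076405)² = 13.0882² = 171.30 µm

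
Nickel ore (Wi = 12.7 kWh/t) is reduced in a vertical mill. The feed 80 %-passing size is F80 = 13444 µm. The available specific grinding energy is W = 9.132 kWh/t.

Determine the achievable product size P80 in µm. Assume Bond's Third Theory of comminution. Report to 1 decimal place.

W = 10 Wi (P80^-0.5 − F80^-0.5)
P80^(−½) = W/(10 Wi) + F80^(−½)
  = 9.1320/(10·12.7) + 1/√13444 = 0.071906 + 0.008625 = 0.080530
P80 = (1/0.080530)² = 12.4177² = 154.20 µm

P80 = 154.2 µm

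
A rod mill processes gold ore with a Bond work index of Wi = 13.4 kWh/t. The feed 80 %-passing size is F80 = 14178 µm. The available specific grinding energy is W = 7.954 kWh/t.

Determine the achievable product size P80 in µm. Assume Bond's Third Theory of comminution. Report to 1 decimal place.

P80 = 217.8 µm

Bond:  W = 10 Wi (1/√P − 1/√F)
1/√P80 = 1/√F80 + W/(10·Wi)
  = 7.9540/(10·13.4) + 1/√14178 = 0.059358 + 0.008398 = 0.067757
P80 = (1/0.067757)² = 14.7587² = 217.82 µm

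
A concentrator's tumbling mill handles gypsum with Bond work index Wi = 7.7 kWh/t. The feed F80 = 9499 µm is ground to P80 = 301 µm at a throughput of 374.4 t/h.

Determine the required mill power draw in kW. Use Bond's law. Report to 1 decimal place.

P = 1365.9 kW

Bond:  W = 10 Wi (1/√P − 1/√F)
W = 10·7.7·(1/√301 − 1/√9499) = 10·7.7·(0.047379) = 3.6482 kWh/t
Power = W × throughput = 3.6482 kWh/t × 374.4 t/h = 1365.9 kW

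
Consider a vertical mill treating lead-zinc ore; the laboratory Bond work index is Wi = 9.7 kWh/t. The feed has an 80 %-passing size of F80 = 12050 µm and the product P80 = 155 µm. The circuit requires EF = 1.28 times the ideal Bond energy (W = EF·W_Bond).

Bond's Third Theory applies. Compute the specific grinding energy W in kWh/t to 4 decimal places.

Bond:  W = 10 Wi (1/√P − 1/√F)
1/√155 = 0.080322;  1/√12050 = 0.009110
W = 10·9.7·(0.080322 − 0.009110) = 6.9076 kWh/t
W_actual = 1.28 × 6.9076 = 8.8417 kWh/t

W = 8.8417 kWh/t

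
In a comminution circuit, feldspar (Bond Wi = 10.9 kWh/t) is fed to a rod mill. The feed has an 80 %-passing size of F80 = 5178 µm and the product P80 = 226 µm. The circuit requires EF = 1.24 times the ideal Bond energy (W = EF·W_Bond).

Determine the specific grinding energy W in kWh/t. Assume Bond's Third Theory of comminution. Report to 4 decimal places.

Bond: W = 10·Wi·(1/√P80 − 1/√F80)
1/√226 = 0.066519;  1/√5178 = 0.013897
W = 10·10.9·(0.066519 − 0.013897) = 5.7358 kWh/t
Corrected W = EF·W_Bond = 1.24·5.7358 = 7.1124 kWh/t

W = 7.1124 kWh/t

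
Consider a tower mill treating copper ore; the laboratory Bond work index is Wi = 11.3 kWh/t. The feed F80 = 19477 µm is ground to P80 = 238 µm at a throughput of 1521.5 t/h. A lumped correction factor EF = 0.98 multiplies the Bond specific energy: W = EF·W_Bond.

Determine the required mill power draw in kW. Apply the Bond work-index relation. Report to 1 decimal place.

Bond:  W = 10 Wi (1/√P − 1/√F)
W = 10·11.3·(1/√238 − 1/√19477) = 10·11.3·(0.057655) = 6.5150 kWh/t
W_actual = 0.98 × 6.5150 = 6.3847 kWh/t
P = W·T = 6.3847·1521.5 = 9714.3 kW

P = 9714.3 kW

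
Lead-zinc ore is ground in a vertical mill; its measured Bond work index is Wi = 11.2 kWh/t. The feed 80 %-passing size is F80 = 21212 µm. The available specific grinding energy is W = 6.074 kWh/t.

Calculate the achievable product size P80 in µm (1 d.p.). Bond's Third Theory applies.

Bond: W = 10·Wi·(1/√P80 − 1/√F80)
P80^(−½) = W/(10 Wi) + F80^(−½)
  = 6.0740/(10·11.2) + 1/√21212 = 0.054232 + 0.006866 = 0.061098
P80 = (1/0.061098)² = 16.3671² = 267.88 µm

P80 = 267.9 µm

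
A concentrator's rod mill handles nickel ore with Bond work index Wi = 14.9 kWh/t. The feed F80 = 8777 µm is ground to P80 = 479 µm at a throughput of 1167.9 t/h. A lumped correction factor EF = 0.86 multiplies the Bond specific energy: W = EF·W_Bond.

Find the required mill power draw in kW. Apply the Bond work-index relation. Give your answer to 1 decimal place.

Bond: W = 10·Wi·(1/√P80 − 1/√F80)
W = 10·14.9·(1/√479 − 1/√8777) = 10·14.9·(0.035017) = 5.2176 kWh/t
Apply correction: 5.2176 × 0.86 = 4.4871 kWh/t
P_mill = W·ṁ = 4.4871·1167.9 = 5240.5 kW

P = 5240.5 kW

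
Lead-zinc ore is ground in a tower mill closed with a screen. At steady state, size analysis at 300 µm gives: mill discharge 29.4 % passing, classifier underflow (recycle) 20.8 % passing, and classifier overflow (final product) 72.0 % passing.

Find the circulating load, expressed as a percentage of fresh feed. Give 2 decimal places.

Balance %-passing 300 µm (r = R/F):
Fd + Rd = Ru + Fo ⇒ R/F = (o−d)/(d−u)
r = (72.0 − 29.4)/(29.4 − 20.8) = 42.6/8.6 = 4.9535
CL = 100·r = 495.35 %

CL = 495.35 %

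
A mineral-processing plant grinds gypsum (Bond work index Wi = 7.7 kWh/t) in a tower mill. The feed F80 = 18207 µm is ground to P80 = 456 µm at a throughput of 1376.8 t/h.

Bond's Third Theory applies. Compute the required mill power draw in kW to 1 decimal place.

P = 4178.9 kW

Bond:  W = 10 Wi (1/√P − 1/√F)
W = 10·7.7·(1/√456 − 1/√18207) = 10·7.7·(0.039418) = 3.0352 kWh/t
Mill draw = 3.0352 × 1376.8 = 4178.9 kW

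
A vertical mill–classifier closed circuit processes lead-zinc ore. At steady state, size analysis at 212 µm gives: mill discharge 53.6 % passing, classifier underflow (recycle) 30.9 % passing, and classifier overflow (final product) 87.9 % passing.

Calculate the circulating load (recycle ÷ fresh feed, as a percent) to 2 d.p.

CL = 151.10 %

Two-product formula at 212 µm:
r = (o − d)/(d − u)
r = (87.9 − 53.6)/(53.6 − 30.9) = 34.3/22.7 = 1.5110
CL = 100·r = 151.10 %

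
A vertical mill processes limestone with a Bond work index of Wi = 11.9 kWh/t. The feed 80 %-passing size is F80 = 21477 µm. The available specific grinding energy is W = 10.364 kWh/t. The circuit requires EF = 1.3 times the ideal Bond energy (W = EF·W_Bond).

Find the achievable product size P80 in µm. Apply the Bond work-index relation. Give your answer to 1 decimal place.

W = 10 Wi / √P80 − 10 Wi / √F80
W_Bond = W / EF = 10.364 / 1.3 = 7.9723 kWh/t
⇒ 1/√P80 = W_Bond/(10·Wi) + 1/√F80
  = 7.9723/(10·11.9) + 1/√21477 = 0.066994 + 0.006824 = 0.073818
P80 = (1/0.073818)² = 13.5469² = 183.52 µm

P80 = 183.5 µm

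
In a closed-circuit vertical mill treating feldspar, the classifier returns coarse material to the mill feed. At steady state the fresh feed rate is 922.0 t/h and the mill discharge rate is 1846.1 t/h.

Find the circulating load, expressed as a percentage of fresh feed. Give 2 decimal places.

Discharge = new feed + return, hence
R = M − F = 1846.1 − 922.0 = 924.1 t/h
CL = 100·R/F = 100·924.1/922.0 = 100.23 %

CL = 100.23 %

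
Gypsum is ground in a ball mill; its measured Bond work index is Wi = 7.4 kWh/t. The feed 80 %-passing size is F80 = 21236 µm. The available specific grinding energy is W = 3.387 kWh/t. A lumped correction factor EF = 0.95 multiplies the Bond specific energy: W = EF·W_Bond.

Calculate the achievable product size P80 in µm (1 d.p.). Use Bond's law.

P80 = 330.1 µm

W = 10·Wi·(P80^(-½) − F80^(-½))
W_Bond = W / EF = 3.387 / 0.95 = 3.5653 kWh/t
⇒ 1/√P80 = W_Bond/(10·Wi) + 1/√F80
  = 3.5653/(10·7.4) + 1/√21236 = 0.048179 + 0.006862 = 0.055041
P80 = (1/0.055041)² = 18.1681² = 330.08 µm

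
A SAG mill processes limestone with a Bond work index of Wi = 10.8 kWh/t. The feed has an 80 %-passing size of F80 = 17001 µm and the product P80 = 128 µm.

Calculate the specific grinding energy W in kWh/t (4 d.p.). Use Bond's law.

W = 10·Wi·(P80^(-½) − F80^(-½))
1/√128 = 0.088388;  1/√17001 = 0.007669
W = 10·10.8·(0.088388 − 0.007669) = 8.7176 kWh/t

W = 8.7176 kWh/t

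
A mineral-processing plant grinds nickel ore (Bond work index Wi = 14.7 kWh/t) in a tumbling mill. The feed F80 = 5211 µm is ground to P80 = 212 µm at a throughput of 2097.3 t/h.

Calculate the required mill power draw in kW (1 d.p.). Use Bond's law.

W = 10 Wi (P80^-0.5 − F80^-0.5)
W = 10·14.7·(1/√212 − 1/√5211) = 10·14.7·(0.054827) = 8.0596 kWh/t
Power = W × throughput = 8.0596 kWh/t × 2097.3 t/h = 16903.5 kW

P = 16903.5 kW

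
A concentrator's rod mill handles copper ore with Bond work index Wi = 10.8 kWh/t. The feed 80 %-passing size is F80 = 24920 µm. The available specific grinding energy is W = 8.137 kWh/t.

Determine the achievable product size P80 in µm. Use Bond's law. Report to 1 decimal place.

P80 = 149.9 µm

W = 10·Wi·(P80^(-½) − F80^(-½))
⇒ 1/√P80 = W/(10·Wi) + 1/√F80
  = 8.1370/(10·10.8) + 1/√24920 = 0.075343 + 0.006335 = 0.081677
P80 = (1/0.081677)² = 12.2433² = 149.90 µm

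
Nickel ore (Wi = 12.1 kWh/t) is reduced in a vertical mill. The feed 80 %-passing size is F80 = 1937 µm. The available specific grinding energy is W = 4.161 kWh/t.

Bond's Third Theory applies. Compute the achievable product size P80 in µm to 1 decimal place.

W = 10 Wi (1/√P80 − 1/√F80)  [Bond]
⇒ 1/√P80 = W/(10 Wi) + 1/√F80
  = 4.1610/(10·12.1) + 1/√1937 = 0.034388 + 0.022721 = 0.057110
P80 = (1/0.057110)² = 17.5101² = 306.60 µm

P80 = 306.6 µm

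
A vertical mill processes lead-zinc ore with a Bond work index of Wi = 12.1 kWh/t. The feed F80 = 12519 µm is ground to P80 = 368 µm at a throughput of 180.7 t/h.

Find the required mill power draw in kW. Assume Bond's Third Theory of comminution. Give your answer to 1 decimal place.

W = 10·Wi·(P80^(-½) − F80^(-½))
W = 10·12.1·(1/√368 − 1/√12519) = 10·12.1·(0.043191) = 5.2261 kWh/t
Power = W × throughput = 5.2261 kWh/t × 180.7 t/h = 944.4 kW

P = 944.4 kW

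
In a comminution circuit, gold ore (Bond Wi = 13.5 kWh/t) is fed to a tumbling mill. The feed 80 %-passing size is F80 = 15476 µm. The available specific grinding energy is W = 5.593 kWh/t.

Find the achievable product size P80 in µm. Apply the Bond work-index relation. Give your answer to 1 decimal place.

P80 = 408.6 µm

W = 10 Wi (P80^-0.5 − F80^-0.5)
⇒ 1/√P80 = W/(10·Wi) + 1/√F80
  = 5.5930/(10·13.5) + 1/√15476 = 0.041430 + 0.008038 = 0.049468
P80 = (1/0.049468)² = 20.2151² = 408.65 µm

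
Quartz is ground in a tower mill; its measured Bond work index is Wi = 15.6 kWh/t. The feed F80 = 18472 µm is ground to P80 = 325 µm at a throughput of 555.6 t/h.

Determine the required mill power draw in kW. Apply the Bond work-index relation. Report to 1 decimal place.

Bond: W = 10·Wi·(1/√P80 − 1/√F80)
W = 10·15.6·(1/√325 − 1/√18472) = 10·15.6·(0.048112) = 7.5055 kWh/t
Power = W × throughput = 7.5055 kWh/t × 555.6 t/h = 4170.1 kW

P = 4170.1 kW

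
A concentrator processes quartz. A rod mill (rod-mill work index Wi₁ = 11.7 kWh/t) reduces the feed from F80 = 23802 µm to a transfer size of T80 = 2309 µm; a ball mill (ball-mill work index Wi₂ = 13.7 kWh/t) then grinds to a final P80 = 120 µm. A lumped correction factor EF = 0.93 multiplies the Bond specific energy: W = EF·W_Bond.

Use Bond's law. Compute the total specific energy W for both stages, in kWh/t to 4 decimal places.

Bond:  W = 10 Wi (1/√P − 1/√F)
Stage 1 (23802→2309 µm, Wi₁=11.7): W₁ = 10·11.7·(0.020811 − 0.006482) = 1.6765 kWh/t
Stage 2 (2309→120 µm, Wi₂=13.7): W₂ = 10·13.7·(0.091287 − 0.020811) = 9.6553 kWh/t
W = W₁ + W₂ = 1.6765 + 9.6553 = 11.3317 kWh/t
With EF = 0.93: W = 11.3317·0.93 = 10.5385 kWh/t

W = 10.5385 kWh/t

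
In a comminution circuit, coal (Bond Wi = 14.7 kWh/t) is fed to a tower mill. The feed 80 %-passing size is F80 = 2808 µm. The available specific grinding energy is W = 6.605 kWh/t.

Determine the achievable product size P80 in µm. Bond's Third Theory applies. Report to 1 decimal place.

P80 = 245.6 µm

W = 10 Wi / √P80 − 10 Wi / √F80
⇒ 1/√P80 = W/(10·Wi) + 1/√F80
  = 6.6050/(10·14.7) + 1/√2808 = 0.044932 + 0.018871 = 0.063803
P80 = (1/0.063803)² = 15.6732² = 245.65 µm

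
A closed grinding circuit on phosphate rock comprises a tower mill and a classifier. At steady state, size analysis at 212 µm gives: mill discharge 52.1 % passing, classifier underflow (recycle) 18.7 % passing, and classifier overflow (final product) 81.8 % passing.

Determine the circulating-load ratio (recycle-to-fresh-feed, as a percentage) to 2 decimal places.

CL = 88.92 %

Balance %-passing 212 µm (r = R/F):
Fd + Rd = Ru + Fo ⇒ R/F = (o−d)/(d−u)
r = (81.8 − 52.1)/(52.1 − 18.7) = 29.7/33.4 = 0.8892
CL = 100·r = 88.92 %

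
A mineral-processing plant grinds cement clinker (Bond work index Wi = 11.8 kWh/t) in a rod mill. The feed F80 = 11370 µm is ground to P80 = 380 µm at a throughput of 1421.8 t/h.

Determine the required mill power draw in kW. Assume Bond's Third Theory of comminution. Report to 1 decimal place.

W = 10·Wi·[P80^(−½) − F80^(−½)]
W = 10·11.8·(1/√380 − 1/√11370) = 10·11.8·(0.041921) = 4.9466 kWh/t
P_mill = W·ṁ = 4.9466·1421.8 = 7033.1 kW

P = 7033.1 kW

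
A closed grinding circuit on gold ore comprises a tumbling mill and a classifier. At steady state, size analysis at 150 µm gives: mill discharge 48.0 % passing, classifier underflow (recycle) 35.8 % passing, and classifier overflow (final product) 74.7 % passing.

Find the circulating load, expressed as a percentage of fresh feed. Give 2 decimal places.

Classifier node, passing 150 µm:
(1+r)·d = r·u + o ⇒ r = (o−d)/(d−u)
r = (74.7 − 48.0)/(48.0 − 35.8) = 26.7/12.2 = 2.1885
CL = 100·r = 218.85 %

CL = 218.85 %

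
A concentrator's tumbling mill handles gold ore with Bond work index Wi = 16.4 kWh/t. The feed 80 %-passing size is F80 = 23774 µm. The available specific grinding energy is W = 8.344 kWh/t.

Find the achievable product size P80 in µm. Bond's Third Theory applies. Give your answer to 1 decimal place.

P80 = 303.9 µm

Bond: W = 10·Wi·(1/√P80 − 1/√F80)
1/√P80 = 1/√F80 + W/(10·Wi)
  = 8.3440/(10·16.4) + 1/√23774 = 0.050878 + 0.006486 = 0.057364
P80 = (1/0.057364)² = 17.4326² = 303.90 µm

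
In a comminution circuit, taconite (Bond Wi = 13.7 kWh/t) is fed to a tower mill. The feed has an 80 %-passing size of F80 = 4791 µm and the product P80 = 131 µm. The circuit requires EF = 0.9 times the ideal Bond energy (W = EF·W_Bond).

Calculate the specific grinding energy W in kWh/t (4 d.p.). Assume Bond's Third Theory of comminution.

W = 8.9914 kWh/t

W = 10 Wi (P80^-0.5 − F80^-0.5)
1/√131 = 0.087370;  1/√4791 = 0.014447
W = 10·13.7·(0.087370 − 0.014447) = 9.9905 kWh/t
Corrected W = EF·W_Bond = 0.9·9.9905 = 8.9914 kWh/t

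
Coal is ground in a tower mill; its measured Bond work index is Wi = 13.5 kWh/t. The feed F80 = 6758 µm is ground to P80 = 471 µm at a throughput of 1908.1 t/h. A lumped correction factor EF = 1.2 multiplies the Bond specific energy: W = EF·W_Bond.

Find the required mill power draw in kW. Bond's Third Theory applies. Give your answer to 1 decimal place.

W = 10 Wi (P80^-0.5 − F80^-0.5)
W = 10·13.5·(1/√471 − 1/√6758) = 10·13.5·(0.033913) = 4.5783 kWh/t
W_actual = 1.2 × 4.5783 = 5.4939 kWh/t
Mill draw = 5.4939 × 1908.1 = 10483.0 kW

P = 10483.0 kW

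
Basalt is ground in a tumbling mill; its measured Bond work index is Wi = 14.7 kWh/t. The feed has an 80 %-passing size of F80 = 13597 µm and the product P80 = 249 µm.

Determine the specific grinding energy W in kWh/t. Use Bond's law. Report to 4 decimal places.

W = 8.0551 kWh/t

W = 10 Wi / √P80 − 10 Wi / √F80
1/√249 = 0.063372;  1/√13597 = 0.008576
W = 10·14.7·(0.063372 − 0.008576) = 8.0551 kWh/t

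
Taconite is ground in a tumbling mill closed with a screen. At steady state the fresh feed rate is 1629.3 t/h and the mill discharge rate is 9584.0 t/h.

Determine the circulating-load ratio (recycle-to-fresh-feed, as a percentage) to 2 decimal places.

Discharge = new feed + return, hence
R = M − F = 9584.0 − 1629.3 = 7954.7 t/h
CL = 100·R/F = 100·7954.7/1629.3 = 488.23 %

CL = 488.23 %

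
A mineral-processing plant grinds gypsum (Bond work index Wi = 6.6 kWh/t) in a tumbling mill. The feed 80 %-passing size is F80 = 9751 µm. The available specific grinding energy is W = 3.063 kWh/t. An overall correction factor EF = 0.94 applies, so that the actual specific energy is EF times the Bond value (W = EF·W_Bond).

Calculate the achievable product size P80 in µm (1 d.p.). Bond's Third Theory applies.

P80 = 282.5 µm

Bond: W = 10·Wi·(1/√P80 − 1/√F80)
W_Bond = W / EF = 3.063 / 0.94 = 3.2585 kWh/t
⇒ 1/√P80 = W_Bond/(10·Wi) + 1/√F80
  = 3.2585/(10·6.6) + 1/√9751 = 0.049371 + 0.010127 = 0.059498
P80 = (1/0.059498)² = 16.8072² = 282.48 µm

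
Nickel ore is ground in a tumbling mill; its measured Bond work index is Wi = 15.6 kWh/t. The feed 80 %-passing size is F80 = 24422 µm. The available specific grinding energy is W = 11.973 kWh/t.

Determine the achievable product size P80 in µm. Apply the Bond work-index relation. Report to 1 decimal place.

P80 = 144.6 µm

W = 10 Wi (1/√P80 − 1/√F80)  [Bond]
⇒ 1/√P80 = W/(10 Wi) + 1/√F80
  = 11.9730/(10·15.6) + 1/√24422 = 0.076750 + 0.006399 = 0.083149
P80 = (1/0.083149)² = 12.0266² = 144.64 µm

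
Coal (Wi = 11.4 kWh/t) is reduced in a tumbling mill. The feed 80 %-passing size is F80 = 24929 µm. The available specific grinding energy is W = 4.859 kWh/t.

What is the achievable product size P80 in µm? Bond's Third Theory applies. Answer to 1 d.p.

P80 = 417.2 µm

Bond:  W = 10 Wi (1/√P − 1/√F)
P80^-0.5 = F80^-0.5 + W/(10 Wi)
  = 4.8590/(10·11.4) + 1/√24929 = 0.042623 + 0.006334 = 0.048956
P80 = (1/0.048956)² = 20.4264² = 417.24 µm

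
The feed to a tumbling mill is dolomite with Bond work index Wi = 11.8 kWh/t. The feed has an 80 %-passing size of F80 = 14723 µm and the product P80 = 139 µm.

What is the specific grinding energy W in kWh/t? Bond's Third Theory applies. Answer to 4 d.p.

W = 9.0361 kWh/t

W = 10·Wi·(P80^(-½) − F80^(-½))
1/√139 = 0.084819;  1/√14723 = 0.008241
W = 10·11.8·(0.084819 − 0.008241) = 9.0361 kWh/t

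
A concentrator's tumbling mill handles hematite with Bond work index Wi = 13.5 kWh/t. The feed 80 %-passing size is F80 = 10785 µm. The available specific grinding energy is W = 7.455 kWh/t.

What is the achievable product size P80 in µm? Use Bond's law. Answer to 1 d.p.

Bond:  W = 10 Wi (1/√P − 1/√F)
P80^(−½) = W/(10 Wi) + F80^(−½)
  = 7.4550/(10·13.5) + 1/√10785 = 0.055222 + 0.009629 = 0.064851
P80 = (1/0.064851)² = 15.4199² = 237.77 µm

P80 = 237.8 µm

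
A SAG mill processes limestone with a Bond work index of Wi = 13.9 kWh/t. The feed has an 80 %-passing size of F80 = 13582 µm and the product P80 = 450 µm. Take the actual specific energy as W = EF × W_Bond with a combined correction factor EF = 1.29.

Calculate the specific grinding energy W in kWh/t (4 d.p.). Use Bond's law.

W = 6.9142 kWh/t

W_Bond = 10·Wi·(1/√P₈₀ − 1/√F₈₀)
1/√450 = 0.047140;  1/√13582 = 0.008581
W = 10·13.9·(0.047140 − 0.008581) = 5.3598 kWh/t
W_actual = 1.29 × 5.3598 = 6.9142 kWh/t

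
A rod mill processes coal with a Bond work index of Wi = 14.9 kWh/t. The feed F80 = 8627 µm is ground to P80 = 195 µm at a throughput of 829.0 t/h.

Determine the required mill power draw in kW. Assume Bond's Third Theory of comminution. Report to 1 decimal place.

P = 7515.6 kW

W = 10 Wi / √P80 − 10 Wi / √F80
W = 10·14.9·(1/√195 − 1/√8627) = 10·14.9·(0.060845) = 9.0659 kWh/t
P_mill = W·ṁ = 9.0659·829.0 = 7515.6 kW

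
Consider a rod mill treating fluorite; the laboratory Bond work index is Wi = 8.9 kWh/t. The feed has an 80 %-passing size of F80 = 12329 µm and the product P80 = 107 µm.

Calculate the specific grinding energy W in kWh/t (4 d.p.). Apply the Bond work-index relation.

Bond: W = 10·Wi·(1/√P80 − 1/√F80)
1/√107 = 0.096674;  1/√12329 = 0.009006
W = 10·8.9·(0.096674 − 0.009006) = 7.8024 kWh/t

W = 7.8024 kWh/t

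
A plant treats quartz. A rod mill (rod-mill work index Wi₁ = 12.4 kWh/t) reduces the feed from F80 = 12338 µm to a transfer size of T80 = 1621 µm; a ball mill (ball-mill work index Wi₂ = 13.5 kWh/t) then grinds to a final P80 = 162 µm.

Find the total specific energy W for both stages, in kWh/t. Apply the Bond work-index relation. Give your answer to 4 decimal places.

Bond:  W = 10 Wi (1/√P − 1/√F)
Stage 1 (12338→1621 µm, Wi₁=12.4): W₁ = 10·12.4·(0.024838 − 0.009003) = 1.9635 kWh/t
Stage 2 (1621→162 µm, Wi₂=13.5): W₂ = 10·13.5·(0.078567 − 0.024838) = 7.2535 kWh/t
W = W₁ + W₂ = 1.9635 + 7.2535 = 9.2170 kWh/t

W = 9.2170 kWh/t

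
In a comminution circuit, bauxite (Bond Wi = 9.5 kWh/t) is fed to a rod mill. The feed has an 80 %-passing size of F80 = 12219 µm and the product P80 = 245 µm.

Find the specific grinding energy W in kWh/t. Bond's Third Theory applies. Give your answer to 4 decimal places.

W = 10 Wi (1/√P80 − 1/√F80)  [Bond]
1/√245 = 0.063888;  1/√12219 = 0.009047
W = 10·9.5·(0.063888 − 0.009047) = 5.2099 kWh/t

W = 5.2099 kWh/t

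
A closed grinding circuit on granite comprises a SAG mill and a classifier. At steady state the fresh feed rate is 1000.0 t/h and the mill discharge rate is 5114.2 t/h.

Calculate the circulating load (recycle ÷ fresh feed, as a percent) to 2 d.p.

Mill node: discharge = fresh + recycle.
R = M − F = 5114.2 − 1000.0 = 4114.2 t/h
CL = 100·R/F = 100·4114.2/1000.0 = 411.42 %

CL = 411.42 %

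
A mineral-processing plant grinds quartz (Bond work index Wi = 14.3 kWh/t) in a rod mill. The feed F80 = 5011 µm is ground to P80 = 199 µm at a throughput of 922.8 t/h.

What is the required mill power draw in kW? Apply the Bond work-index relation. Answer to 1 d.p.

P = 7490.3 kW

W = 10 Wi (1/√P80 − 1/√F80)  [Bond]
W = 10·14.3·(1/√199 − 1/√5011) = 10·14.3·(0.056762) = 8.1169 kWh/t
P_mill = W·ṁ = 8.1169·922.8 = 7490.3 kW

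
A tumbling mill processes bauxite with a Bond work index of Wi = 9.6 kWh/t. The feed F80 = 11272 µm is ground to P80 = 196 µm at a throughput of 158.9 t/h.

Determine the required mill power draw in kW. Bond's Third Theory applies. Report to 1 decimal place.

P = 945.9 kW

W = 10·Wi·(P80^(-½) − F80^(-½))
W = 10·9.6·(1/√196 − 1/√11272) = 10·9.6·(0.062010) = 5.9529 kWh/t
P_mill = W·ṁ = 5.9529·158.9 = 945.9 kW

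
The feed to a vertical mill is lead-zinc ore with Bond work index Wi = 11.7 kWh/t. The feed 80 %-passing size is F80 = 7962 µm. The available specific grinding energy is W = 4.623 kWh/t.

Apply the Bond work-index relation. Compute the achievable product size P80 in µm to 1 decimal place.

P80 = 388.7 µm

W = 10 Wi (P80^-0.5 − F80^-0.5)
⇒ 1/√P80 = W/(10 Wi) + 1/√F80
  = 4.6230/(10·11.7) + 1/√7962 = 0.039513 + 0.011207 = 0.050720
P80 = (1/0.050720)² = 19.7162² = 388.73 µm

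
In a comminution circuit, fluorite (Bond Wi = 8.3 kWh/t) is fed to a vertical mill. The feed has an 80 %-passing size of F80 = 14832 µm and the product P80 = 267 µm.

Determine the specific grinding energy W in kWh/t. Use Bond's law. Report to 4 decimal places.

Bond: W = 10·Wi·(1/√P80 − 1/√F80)
1/√267 = 0.061199;  1/√14832 = 0.008211
W = 10·8.3·(0.061199 − 0.008211) = 4.3980 kWh/t

W = 4.3980 kWh/t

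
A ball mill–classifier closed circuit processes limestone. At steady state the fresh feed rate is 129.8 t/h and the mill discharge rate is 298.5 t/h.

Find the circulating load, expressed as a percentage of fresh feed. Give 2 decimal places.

CL = 129.97 %

M = F + R at steady state, so:
R = M − F = 298.5 − 129.8 = 168.7 t/h
CL = 100·R/F = 100·168.7/129.8 = 129.97 %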